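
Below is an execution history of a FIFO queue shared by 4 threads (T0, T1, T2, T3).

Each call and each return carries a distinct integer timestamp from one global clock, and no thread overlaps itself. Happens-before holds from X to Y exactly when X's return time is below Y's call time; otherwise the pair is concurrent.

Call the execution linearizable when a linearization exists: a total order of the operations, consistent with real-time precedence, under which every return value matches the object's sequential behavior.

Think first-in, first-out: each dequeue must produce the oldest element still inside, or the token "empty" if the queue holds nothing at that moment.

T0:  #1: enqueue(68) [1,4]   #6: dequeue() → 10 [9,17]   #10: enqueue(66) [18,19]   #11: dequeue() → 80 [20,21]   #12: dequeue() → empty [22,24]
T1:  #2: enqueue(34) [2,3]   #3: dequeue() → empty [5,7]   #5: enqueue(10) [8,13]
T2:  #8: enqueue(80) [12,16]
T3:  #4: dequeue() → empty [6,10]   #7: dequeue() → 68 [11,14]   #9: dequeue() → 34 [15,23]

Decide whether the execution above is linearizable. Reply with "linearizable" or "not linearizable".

already the first 7 events (up to #3's response at time 7) admit no linearization; the first 6 still do
all 2 real-time-respecting orders fail — 3 completed FIFO queue operations, no legal replay
include/drop combinations of the 1 pending operation (#4) were all tried; none helps
e.g. #1, #2, #3 (pending dropped): illegal at step 3, since #3 dequeue() → empty cannot apply there
e.g. #2, #1, #3 (pending dropped): illegal at step 3, since #3 dequeue() → empty cannot apply there

not linearizable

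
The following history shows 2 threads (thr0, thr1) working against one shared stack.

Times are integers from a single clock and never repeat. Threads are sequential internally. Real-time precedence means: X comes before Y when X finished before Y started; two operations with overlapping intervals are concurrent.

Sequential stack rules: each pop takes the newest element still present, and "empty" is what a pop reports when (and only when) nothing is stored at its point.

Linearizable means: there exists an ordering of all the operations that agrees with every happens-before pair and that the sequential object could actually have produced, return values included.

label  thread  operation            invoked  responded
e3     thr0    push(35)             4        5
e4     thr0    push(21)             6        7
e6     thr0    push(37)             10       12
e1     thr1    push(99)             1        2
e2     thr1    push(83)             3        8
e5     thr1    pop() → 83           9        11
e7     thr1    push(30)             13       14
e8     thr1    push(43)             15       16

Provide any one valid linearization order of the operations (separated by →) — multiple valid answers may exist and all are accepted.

e1 → e3 → e4 → e2 → e5 → e6 → e7 → e8

step 1: e1 push(99) — stack <99>
step 2: e3 push(35) — stack <99,35>
step 3: e4 push(21) — stack <99,35,21>
step 4: e2 push(83) — stack <99,35,21,83>
step 5: e5 pop() → 83 — stack <99,35,21>
step 6: e6 push(37) — stack <99,35,21,37>
step 7: e7 push(30) — stack <99,35,21,37,30>
step 8: e8 push(43) — stack <99,35,21,37,30,43>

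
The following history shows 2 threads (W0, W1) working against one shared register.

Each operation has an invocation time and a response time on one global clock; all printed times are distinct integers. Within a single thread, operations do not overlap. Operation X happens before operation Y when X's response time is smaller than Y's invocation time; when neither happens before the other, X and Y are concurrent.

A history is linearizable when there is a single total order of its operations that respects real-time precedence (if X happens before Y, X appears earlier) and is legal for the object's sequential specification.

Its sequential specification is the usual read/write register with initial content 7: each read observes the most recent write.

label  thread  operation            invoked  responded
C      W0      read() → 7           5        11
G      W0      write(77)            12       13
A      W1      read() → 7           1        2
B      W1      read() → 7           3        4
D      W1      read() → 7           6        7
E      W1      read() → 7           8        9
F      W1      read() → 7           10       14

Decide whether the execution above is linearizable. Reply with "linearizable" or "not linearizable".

linearizable

a witness: A, B, C, D, E, F, G
1. A read() → 7, leaving value 7
2. B read() → 7, leaving value 7
3. C read() → 7, leaving value 7
4. D read() → 7, leaving value 7
5. E read() → 7, leaving value 7
6. F read() → 7, leaving value 7
7. G write(77), leaving value 77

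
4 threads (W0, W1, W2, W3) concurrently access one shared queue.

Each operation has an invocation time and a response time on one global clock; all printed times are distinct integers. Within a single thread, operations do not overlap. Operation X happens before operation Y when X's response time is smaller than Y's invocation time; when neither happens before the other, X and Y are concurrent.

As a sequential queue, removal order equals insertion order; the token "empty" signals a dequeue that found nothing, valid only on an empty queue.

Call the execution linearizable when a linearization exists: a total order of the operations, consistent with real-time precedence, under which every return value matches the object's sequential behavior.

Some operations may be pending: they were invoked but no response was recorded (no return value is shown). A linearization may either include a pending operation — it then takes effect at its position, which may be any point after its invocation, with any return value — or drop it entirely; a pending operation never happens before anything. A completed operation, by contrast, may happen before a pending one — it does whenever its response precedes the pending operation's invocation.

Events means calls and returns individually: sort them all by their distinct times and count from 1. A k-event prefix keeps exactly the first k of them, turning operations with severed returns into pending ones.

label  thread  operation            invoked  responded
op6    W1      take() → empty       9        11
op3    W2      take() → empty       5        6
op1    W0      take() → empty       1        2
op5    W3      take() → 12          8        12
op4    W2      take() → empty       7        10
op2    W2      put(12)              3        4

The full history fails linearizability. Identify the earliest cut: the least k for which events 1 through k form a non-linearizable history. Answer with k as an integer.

6

events 1..5 are linearizable; a witness order is op1, op2:
step 1: op1 take() → empty — queue <>
step 2: op2 put(12) — queue <12>
at event 6 (op3's time-6 response) nothing linearizes any more
take op1, op2, op3: step 3 already fails, because op3 take() → empty cannot occur there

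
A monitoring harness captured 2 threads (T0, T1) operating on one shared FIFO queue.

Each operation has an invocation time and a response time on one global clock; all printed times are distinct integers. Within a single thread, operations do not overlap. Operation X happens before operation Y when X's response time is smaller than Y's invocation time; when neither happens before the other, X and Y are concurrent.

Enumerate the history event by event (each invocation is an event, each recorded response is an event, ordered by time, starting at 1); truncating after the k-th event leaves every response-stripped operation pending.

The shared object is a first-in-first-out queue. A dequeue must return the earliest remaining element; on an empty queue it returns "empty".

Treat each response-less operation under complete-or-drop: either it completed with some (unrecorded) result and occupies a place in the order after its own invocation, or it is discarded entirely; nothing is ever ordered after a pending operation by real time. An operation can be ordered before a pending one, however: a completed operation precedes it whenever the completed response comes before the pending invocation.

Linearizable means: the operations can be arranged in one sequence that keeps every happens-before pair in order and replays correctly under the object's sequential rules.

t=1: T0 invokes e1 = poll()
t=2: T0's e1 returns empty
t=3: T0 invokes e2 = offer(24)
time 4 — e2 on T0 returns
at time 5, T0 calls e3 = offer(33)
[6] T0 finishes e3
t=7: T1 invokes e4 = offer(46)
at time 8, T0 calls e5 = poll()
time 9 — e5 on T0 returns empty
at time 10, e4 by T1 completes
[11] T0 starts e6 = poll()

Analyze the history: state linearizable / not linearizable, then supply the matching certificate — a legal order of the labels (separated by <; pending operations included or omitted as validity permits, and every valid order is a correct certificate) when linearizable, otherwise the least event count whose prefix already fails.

not linearizable — minimal violating prefix: 9 events

prefix check: 1..8 passes, 1..9 fails once e5's time-9 response joins
the sole real-time-consistent order of 4 completed operations fails the FIFO queue replay
every completion of the 1 pending operation (e4) was checked; none linearizes
for example e1, e2, e3, e5 (pending dropped) fails at step 4: e5 poll() → empty is not legal there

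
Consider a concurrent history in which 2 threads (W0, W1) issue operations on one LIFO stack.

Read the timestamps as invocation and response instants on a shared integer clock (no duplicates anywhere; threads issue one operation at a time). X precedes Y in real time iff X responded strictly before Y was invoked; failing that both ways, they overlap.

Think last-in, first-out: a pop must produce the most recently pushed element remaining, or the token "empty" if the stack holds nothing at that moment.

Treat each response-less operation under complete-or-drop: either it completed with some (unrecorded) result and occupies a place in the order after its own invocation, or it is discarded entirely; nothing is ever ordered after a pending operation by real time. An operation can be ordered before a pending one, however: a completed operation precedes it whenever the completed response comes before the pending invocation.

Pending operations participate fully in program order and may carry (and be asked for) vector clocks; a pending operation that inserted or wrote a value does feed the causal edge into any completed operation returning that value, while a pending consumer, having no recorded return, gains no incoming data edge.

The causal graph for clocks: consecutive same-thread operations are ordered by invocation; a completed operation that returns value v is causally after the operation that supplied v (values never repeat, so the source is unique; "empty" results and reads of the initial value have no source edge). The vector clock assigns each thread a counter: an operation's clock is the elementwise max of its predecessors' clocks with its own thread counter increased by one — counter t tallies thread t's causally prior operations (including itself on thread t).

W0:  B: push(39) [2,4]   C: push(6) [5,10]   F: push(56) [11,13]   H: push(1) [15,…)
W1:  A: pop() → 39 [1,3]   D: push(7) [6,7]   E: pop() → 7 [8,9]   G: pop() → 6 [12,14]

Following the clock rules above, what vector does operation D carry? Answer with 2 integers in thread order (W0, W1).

root op B, invoked 2: fresh clock plus W0's own tick → (1, 0)
invoked at 1, A merges VC(B)=(1, 0) and bumps W1's slot → (1, 1)
invoked at 5, C merges VC(B)=(1, 0) and bumps W0's slot → (2, 0)
invoked at 6, D merges VC(A)=(1, 1) and bumps W1's slot → (1, 2)
invoked at 11, F merges VC(C)=(2, 0) and bumps W0's slot → (3, 0)
invoked at 8, E merges VC(D)=(1, 2) and bumps W1's slot → (1, 3)
invoked at 15, H merges VC(F)=(3, 0) and bumps W0's slot → (4, 0)
invoked at 12, G merges VC(C)=(2, 0), VC(E)=(1, 3) and bumps W1's slot → (2, 4)
target: VC(D) = (1, 2)

(1, 2)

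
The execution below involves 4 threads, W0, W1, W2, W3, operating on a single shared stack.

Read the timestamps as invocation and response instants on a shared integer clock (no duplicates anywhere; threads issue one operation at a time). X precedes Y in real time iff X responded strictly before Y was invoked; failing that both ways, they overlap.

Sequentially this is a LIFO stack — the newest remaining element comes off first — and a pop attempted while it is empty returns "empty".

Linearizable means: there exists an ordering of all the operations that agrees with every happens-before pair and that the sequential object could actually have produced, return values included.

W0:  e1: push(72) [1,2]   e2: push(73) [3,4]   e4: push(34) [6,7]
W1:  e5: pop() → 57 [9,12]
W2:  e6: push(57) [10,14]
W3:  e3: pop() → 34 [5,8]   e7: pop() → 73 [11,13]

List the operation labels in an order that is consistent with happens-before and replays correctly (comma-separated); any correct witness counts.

e1, e2, e4, e3, e6, e5, e7

after step 1 (e1 push(72)): stack <72>
after step 2 (e2 push(73)): stack <72,73>
after step 3 (e4 push(34)): stack <72,73,34>
after step 4 (e3 pop() → 34): stack <72,73>
after step 5 (e6 push(57)): stack <72,73,57>
after step 6 (e5 pop() → 57): stack <72,73>
after step 7 (e7 pop() → 73): stack <72>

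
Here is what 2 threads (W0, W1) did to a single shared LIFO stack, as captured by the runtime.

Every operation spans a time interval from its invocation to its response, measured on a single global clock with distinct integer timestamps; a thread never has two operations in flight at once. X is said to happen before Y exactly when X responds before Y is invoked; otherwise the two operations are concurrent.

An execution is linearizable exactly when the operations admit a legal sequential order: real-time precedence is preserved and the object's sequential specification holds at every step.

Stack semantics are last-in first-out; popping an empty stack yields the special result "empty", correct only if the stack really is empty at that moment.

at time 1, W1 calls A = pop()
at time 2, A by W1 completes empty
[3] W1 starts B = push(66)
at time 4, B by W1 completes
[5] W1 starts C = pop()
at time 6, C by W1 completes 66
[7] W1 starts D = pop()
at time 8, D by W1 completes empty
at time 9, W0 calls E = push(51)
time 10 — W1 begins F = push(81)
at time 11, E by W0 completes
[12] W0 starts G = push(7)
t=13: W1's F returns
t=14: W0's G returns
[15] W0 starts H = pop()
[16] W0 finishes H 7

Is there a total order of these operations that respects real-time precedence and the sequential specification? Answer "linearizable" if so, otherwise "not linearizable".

linearizable

witness order: A, B, C, D, E, F, G, H
after step 1 (A pop() → empty): stack <>
after step 2 (B push(66)): stack <66>
after step 3 (C pop() → 66): stack <>
after step 4 (D pop() → empty): stack <>
after step 5 (E push(51)): stack <51>
after step 6 (F push(81)): stack <51,81>
after step 7 (G push(7)): stack <51,81,7>
after step 8 (H pop() → 7): stack <51,81>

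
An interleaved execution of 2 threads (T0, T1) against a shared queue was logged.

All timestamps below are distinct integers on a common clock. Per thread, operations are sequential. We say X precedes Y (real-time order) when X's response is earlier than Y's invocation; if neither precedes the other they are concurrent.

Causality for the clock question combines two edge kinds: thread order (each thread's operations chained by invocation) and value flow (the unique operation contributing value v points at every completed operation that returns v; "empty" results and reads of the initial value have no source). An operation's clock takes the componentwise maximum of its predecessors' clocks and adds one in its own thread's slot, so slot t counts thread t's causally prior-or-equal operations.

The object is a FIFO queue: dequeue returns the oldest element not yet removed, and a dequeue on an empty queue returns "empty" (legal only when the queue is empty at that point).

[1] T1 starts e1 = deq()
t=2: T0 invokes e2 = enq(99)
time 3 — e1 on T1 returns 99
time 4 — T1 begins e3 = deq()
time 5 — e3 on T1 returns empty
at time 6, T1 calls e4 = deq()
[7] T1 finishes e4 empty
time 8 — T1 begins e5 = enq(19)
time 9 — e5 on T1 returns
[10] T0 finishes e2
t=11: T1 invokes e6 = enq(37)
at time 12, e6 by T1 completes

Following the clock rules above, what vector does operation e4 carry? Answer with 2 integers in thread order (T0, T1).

no predecessors for e2 (invoked 2): T0 increments from zero → (1, 0)
from VC(e2)=(1, 0), e1 (invoked 1) maxes components and bumps T1 → (1, 1)
from VC(e1)=(1, 1), e3 (invoked 4) maxes components and bumps T1 → (1, 2)
from VC(e3)=(1, 2), e4 (invoked 6) maxes components and bumps T1 → (1, 3)
from VC(e4)=(1, 3), e5 (invoked 8) maxes components and bumps T1 → (1, 4)
from VC(e5)=(1, 4), e6 (invoked 11) maxes components and bumps T1 → (1, 5)
target: VC(e4) = (1, 3)

(1, 3)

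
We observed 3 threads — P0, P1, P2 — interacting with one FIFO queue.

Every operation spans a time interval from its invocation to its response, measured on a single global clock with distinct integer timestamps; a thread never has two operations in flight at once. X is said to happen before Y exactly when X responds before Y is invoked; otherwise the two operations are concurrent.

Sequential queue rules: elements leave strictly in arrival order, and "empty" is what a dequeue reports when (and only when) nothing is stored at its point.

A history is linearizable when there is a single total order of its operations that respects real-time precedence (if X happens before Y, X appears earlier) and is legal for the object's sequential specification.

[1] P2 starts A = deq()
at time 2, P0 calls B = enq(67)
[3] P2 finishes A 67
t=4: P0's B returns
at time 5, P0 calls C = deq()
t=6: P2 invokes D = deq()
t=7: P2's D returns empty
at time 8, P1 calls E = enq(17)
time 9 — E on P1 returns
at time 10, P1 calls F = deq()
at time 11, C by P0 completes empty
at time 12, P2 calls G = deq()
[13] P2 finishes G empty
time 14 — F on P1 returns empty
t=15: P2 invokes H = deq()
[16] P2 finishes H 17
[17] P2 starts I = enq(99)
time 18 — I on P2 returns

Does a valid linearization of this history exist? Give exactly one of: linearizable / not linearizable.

not linearizable

prefix check: 1..13 passes, 1..14 fails once F's time-14 response joins
all 14 real-time-respecting orders fail — 7 completed FIFO queue operations, no legal replay
for example A, B, C, D, E, F, G fails at step 1: A deq() → 67 is not legal there
for example A, B, C, D, E, G, F fails at step 1: A deq() → 67 is not legal there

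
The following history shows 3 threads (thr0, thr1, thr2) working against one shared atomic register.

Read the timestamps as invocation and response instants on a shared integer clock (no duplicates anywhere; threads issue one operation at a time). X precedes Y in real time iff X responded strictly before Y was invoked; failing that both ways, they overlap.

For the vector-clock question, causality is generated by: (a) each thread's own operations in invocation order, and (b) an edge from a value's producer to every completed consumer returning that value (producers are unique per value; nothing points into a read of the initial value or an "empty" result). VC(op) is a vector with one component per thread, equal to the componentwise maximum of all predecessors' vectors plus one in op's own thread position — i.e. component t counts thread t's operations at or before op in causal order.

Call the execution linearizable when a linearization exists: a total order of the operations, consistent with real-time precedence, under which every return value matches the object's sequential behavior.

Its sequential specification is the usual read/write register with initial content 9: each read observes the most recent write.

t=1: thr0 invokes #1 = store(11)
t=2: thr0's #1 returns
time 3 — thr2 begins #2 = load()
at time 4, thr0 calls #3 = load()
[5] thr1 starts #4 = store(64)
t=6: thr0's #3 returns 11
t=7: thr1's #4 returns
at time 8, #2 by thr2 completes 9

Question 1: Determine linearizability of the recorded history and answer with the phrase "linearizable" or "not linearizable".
through event 7 a valid linearization exists; event 8 (#2 responding at time 8) ends that
all 6 real-time-respecting orders fail — 4 completed atomic register operations, no legal replay
take #1, #2, #3, #4: step 2 already fails, because #2 load() → 9 cannot occur there
take #1, #2, #4, #3: step 2 already fails, because #2 load() → 9 cannot occur there

not linearizable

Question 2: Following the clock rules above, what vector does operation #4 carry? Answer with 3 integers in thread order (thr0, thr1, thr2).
VC(#2, invoked at 3): no causal predecessors; +1 on thr2 → (0, 0, 1)
VC(#4, invoked at 5): no causal predecessors; +1 on thr1 → (0, 1, 0)
VC(#1, invoked at 1): no causal predecessors; +1 on thr0 → (1, 0, 0)
VC(#3, invoked at 4): max of VC(#1)=(1, 0, 0), then +1 on thread thr0 → (2, 0, 0)
target: VC(#4) = (0, 1, 0)

(0, 1, 0)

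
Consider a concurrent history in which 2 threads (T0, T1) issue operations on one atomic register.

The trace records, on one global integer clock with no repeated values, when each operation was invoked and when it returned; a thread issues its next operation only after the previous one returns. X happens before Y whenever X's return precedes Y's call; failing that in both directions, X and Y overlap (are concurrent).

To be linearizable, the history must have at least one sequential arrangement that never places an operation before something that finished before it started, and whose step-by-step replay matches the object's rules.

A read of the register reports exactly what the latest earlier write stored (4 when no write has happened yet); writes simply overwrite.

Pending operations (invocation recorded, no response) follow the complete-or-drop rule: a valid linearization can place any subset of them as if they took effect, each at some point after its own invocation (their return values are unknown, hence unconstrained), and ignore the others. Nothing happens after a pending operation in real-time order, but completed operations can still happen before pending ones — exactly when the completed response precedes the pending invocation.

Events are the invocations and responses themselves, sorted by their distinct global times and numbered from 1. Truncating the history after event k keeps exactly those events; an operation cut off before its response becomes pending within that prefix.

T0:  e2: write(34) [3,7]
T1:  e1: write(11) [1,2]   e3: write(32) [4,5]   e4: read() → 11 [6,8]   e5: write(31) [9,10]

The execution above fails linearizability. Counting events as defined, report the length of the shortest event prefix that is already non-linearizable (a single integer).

events 1..7 are linearizable; a witness order is e1, e2, e3:
after step 1 (e1 write(11)): value 11
after step 2 (e2 write(34)): value 34
after step 3 (e3 write(32)): value 32
include event 8 — e4 responding at 8 — and every candidate order breaks
sample order e1, e2, e3, e4 stalls at step 4 — e4 read() → 11 has no legal effect
sample order e1, e3, e2, e4 stalls at step 4 — e4 read() → 11 has no legal effect

8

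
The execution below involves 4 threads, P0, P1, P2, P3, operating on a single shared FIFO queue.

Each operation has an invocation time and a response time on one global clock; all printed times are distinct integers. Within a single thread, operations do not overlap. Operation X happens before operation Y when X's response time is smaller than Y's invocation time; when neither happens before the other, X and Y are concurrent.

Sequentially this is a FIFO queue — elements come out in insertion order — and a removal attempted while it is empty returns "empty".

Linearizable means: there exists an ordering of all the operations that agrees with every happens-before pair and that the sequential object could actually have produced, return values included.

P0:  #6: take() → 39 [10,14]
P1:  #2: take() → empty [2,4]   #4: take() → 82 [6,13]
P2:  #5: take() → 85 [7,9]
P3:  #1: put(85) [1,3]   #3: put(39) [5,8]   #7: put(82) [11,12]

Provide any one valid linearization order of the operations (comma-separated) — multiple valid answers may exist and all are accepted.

#2, #1, #3, #5, #6, #7, #4

1. #2 take() → empty, leaving queue <>
2. #1 put(85), leaving queue <85>
3. #3 put(39), leaving queue <85,39>
4. #5 take() → 85, leaving queue <39>
5. #6 take() → 39, leaving queue <>
6. #7 put(82), leaving queue <82>
7. #4 take() → 82, leaving queue <>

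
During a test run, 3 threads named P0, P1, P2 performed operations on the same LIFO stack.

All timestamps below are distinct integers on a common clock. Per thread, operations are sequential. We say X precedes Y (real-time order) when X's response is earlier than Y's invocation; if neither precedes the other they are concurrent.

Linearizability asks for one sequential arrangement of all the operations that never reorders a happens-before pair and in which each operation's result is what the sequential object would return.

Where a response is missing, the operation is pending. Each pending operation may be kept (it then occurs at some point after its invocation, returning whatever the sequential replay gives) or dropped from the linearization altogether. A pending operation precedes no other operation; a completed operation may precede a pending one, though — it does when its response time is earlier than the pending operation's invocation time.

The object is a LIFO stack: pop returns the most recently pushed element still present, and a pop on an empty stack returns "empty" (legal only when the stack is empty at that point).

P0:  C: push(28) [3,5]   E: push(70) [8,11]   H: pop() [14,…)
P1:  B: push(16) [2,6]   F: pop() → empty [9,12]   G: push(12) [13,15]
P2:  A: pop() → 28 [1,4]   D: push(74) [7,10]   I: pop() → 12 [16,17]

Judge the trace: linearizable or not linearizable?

events 1..11 are fine; event 12 — the response of F at time 12 — makes the prefix non-linearizable
6 completed operations, 36 real-time-consistent orders — every LIFO stack replay fails
for example A, B, C, D, E, F fails at step 1: A pop() → 28 is not legal there
for example A, B, C, D, F, E fails at step 1: A pop() → 28 is not legal there

not linearizable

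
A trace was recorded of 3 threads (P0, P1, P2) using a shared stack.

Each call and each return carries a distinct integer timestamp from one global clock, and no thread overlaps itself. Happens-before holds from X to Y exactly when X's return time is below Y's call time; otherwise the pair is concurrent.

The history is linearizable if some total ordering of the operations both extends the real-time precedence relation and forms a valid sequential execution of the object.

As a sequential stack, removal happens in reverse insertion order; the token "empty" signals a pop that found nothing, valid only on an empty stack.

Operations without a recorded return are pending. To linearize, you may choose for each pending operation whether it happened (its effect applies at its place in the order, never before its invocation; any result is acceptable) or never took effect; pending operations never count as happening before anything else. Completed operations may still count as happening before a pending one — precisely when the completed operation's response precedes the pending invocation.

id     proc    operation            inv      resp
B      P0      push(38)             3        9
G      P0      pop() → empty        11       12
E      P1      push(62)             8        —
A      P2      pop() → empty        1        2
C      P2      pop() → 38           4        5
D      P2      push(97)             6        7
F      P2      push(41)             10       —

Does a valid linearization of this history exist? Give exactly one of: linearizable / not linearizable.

the violation lands at event 12, G's response at time 12: events 1..11 linearize, events 1..12 do not
real-time-consistent orders of the 5 completed operations: 3 — all fail the stack replay
no escape via the 2 pending operations (E, F): every completion choice fails
e.g. A, B, C, D, G (pending dropped): illegal at step 5, since G pop() → empty cannot apply there
e.g. A, C, B, D, G (pending dropped): illegal at step 2, since C pop() → 38 cannot apply there

not linearizable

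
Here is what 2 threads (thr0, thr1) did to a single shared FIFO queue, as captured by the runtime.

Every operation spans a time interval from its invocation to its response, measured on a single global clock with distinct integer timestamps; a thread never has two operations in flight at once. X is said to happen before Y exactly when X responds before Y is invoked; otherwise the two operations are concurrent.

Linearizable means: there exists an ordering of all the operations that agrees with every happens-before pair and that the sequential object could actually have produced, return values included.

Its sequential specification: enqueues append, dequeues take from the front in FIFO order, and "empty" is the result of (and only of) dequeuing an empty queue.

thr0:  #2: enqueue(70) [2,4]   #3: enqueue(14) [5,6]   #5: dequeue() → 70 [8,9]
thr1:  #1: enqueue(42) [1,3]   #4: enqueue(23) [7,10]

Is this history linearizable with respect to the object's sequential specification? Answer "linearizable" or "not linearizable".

one valid linearization: #2, #1, #3, #4, #5
after step 1 (#2 enqueue(70)): queue <70>
after step 2 (#1 enqueue(42)): queue <70,42>
after step 3 (#3 enqueue(14)): queue <70,42,14>
after step 4 (#4 enqueue(23)): queue <70,42,14,23>
after step 5 (#5 dequeue() → 70): queue <42,14,23>

linearizable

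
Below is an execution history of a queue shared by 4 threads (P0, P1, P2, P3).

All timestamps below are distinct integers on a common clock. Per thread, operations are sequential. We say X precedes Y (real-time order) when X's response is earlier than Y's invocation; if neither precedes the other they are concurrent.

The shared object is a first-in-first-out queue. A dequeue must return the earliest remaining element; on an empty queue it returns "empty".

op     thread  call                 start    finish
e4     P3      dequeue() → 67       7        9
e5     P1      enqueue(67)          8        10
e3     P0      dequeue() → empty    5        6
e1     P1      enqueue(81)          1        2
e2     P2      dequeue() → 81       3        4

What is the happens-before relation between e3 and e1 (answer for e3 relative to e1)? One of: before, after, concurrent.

e3 spans [5,6], e1 spans [1,2]
resp(e1)=2 < inv(e3)=5

after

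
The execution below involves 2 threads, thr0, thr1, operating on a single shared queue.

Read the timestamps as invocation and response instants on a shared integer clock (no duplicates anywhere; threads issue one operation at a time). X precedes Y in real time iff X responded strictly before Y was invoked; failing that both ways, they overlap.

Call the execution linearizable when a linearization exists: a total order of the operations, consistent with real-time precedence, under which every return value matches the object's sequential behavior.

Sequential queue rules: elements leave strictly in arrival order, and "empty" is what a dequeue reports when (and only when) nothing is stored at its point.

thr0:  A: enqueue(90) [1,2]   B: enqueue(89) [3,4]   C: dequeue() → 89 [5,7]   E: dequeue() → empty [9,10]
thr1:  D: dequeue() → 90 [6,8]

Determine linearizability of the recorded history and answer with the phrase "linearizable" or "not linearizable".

one valid linearization: A, B, D, C, E
step 1: A enqueue(90) — queue <90>
step 2: B enqueue(89) — queue <90,89>
step 3: D dequeue() → 90 — queue <89>
step 4: C dequeue() → 89 — queue <>
step 5: E dequeue() → empty — queue <>

linearizable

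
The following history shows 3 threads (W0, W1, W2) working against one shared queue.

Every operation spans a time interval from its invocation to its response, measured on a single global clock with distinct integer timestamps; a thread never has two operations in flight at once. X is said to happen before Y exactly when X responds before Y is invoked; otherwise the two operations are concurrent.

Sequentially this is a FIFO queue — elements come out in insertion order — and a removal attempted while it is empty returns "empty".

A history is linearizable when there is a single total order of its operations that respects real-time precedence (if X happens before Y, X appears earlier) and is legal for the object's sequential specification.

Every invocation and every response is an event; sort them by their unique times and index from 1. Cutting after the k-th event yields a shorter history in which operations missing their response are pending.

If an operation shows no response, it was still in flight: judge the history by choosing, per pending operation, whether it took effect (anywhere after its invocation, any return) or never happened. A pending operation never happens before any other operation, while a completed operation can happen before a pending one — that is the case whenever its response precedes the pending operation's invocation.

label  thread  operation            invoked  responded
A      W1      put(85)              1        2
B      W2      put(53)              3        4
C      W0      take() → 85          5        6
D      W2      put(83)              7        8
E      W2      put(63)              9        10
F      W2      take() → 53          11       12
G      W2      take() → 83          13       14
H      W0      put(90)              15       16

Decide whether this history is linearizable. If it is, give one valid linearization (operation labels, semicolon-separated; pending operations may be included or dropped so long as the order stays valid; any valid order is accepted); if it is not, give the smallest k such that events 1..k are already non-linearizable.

linearizable — witness: A; B; C; D; E; F; G; H

1. A put(85), leaving queue <85>
2. B put(53), leaving queue <85,53>
3. C take() → 85, leaving queue <53>
4. D put(83), leaving queue <53,83>
5. E put(63), leaving queue <53,83,63>
6. F take() → 53, leaving queue <83,63>
7. G take() → 83, leaving queue <63>
8. H put(90), leaving queue <63,90>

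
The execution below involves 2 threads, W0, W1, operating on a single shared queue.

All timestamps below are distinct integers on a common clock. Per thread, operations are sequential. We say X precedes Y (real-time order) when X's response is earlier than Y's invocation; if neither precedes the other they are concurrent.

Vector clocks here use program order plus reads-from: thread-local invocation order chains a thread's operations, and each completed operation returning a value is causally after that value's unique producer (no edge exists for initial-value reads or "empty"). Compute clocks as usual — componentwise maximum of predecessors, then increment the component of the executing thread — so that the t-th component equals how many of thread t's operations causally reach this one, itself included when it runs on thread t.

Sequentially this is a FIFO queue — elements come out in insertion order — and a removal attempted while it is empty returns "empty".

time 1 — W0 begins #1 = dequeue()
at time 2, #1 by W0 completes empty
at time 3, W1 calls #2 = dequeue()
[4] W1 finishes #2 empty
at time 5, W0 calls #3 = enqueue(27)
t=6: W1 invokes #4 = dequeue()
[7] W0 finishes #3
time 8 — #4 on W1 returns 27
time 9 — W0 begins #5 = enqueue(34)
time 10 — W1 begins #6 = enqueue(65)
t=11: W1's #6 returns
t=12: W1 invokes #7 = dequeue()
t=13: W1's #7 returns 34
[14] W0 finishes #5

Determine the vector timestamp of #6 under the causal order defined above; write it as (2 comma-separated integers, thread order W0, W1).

no predecessors for #2 (invoked 3): W1 increments from zero → (0, 1)
no predecessors for #1 (invoked 1): W0 increments from zero → (1, 0)
#3 (invocation 5): componentwise max over VC(#1)=(1, 0), +1 at W0, giving (2, 0)
#5 (invocation 9): componentwise max over VC(#3)=(2, 0), +1 at W0, giving (3, 0)
#4 (invocation 6): componentwise max over VC(#2)=(0, 1), VC(#3)=(2, 0), +1 at W1, giving (2, 2)
#6 (invocation 10): componentwise max over VC(#4)=(2, 2), +1 at W1, giving (2, 3)
#7 (invocation 12): componentwise max over VC(#5)=(3, 0), VC(#6)=(2, 3), +1 at W1, giving (3, 4)
target: VC(#6) = (2, 3)

(2, 3)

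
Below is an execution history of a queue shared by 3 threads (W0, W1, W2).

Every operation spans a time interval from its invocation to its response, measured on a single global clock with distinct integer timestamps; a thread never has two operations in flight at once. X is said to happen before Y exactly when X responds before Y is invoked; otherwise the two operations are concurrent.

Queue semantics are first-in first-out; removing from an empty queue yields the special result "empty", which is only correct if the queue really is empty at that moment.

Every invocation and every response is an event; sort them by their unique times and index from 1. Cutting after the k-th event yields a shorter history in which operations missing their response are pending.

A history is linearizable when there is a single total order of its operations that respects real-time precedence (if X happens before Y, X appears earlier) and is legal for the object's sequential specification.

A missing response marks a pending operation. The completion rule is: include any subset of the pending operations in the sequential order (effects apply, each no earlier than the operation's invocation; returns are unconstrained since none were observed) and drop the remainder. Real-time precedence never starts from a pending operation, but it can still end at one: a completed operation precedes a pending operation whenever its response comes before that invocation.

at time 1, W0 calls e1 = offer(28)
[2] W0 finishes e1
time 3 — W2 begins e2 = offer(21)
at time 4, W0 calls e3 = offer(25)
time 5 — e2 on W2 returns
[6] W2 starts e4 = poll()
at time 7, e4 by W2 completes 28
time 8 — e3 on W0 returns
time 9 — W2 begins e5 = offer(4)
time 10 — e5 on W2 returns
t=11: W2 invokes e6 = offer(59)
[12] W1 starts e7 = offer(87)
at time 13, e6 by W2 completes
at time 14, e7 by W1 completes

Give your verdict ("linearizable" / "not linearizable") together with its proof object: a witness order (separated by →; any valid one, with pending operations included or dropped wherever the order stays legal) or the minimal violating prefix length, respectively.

step 1: e1 offer(28) — queue <28>
step 2: e2 offer(21) — queue <28,21>
step 3: e3 offer(25) — queue <28,21,25>
step 4: e4 poll() → 28 — queue <21,25>
step 5: e5 offer(4) — queue <21,25,4>
step 6: e6 offer(59) — queue <21,25,4,59>
step 7: e7 offer(87) — queue <21,25,4,59,87>

linearizable — witness: e1 → e2 → e3 → e4 → e5 → e6 → e7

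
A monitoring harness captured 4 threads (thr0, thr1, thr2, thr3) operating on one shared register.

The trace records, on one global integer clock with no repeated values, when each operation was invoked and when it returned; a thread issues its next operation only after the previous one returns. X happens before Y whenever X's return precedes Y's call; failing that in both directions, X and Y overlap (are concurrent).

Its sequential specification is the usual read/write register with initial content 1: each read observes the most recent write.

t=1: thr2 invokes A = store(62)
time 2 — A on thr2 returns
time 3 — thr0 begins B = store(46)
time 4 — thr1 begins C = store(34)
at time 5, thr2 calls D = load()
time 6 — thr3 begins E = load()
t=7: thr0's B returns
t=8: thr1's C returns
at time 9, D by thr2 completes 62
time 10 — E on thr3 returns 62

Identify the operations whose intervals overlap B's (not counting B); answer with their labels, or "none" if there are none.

concurrent with B ([3,7]): every op whose interval crosses 3..7
A [1,2]: before
C [4,8]: concurrent
D [5,9]: concurrent
E [6,10]: concurrent

C, D, E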